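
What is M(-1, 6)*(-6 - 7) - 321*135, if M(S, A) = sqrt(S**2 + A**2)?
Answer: -43335 - 13*sqrt(37) ≈ -43414.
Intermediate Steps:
M(S, A) = sqrt(A**2 + S**2)
M(-1, 6)*(-6 - 7) - 321*135 = sqrt(6**2 + (-1)**2)*(-6 - 7) - 321*135 = sqrt(36 + 1)*(-13) - 43335 = sqrt(37)*(-13) - 43335 = -13*sqrt(37) - 43335 = -43335 - 13*sqrt(37)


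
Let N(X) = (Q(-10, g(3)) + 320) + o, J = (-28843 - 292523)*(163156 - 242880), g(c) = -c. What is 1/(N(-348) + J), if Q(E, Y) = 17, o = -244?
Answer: 1/25620583077 ≈ 3.9031e-11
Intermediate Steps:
J = 25620582984 (J = -321366*(-79724) = 25620582984)
N(X) = 93 (N(X) = (17 + 320) - 244 = 337 - 244 = 93)
1/(N(-348) + J) = 1/(93 + 25620582984) = 1/25620583077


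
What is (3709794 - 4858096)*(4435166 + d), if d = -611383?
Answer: -4390857666466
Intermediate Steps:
(3709794 - 4858096)*(4435166 + d) = (3709794 - 4858096)*(4435166 - 611383) = -1148302*3823783 = -4390857666466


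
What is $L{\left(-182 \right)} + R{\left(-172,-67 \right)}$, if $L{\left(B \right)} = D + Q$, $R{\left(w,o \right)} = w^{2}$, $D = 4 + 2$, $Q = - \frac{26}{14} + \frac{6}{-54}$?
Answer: $\frac{1864046}{63} \approx 29588.0$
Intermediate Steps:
$Q = - \frac{124}{63}$ ($Q = \left(-26\right) \frac{1}{14} + 6 \left(- \frac{1}{54}\right) = - \frac{13}{7} - \frac{1}{9} = - \frac{124}{63} \approx -1.9683$)
$D = 6$
$L{\left(B \right)} = \frac{254}{63}$ ($L{\left(B \right)} = 6 - \frac{124}{63} = \frac{254}{63}$)
$L{\left(-182 \right)} + R{\left(-172,-67 \right)} = \frac{254}{63} + \left(-172\right)^{2} = \frac{254}{63} + 29584 = \frac{1864046}{63}$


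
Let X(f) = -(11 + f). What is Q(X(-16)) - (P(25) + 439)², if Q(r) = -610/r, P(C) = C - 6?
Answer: -209886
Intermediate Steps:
P(C) = -6 + C
X(f) = -11 - f
Q(X(-16)) - (P(25) + 439)² = -610/(-11 - 1*(-16)) - ((-6 + 25) + 439)² = -610/(-11 + 16) - (19 + 439)² = -610/5 - 1*458² = -610*⅕ - 1*209764 = -122 - 209764 = -209886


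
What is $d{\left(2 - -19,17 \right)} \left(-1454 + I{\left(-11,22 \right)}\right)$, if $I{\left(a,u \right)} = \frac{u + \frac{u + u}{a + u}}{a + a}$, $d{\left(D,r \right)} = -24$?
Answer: $\frac{384168}{11} \approx 34924.0$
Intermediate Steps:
$I{\left(a,u \right)} = \frac{u + \frac{2 u}{a + u}}{2 a}$
$d{\left(2 - -19,17 \right)} \left(-1454 + I{\left(-11,22 \right)}\right) = - 24 \left(-1454 + \frac{1}{2} \cdot 22 \frac{1}{-11} \frac{1}{-11 + 22} \left(2 - 11 + 22\right)\right) = - 24 \left(-1454 + \frac{1}{2} \cdot 22 \left(- \frac{1}{11}\right) \frac{1}{11} \cdot 13\right) = - 24 \left(-1454 - \frac{13}{11}\right) = \left(-24\right) \left(- \frac{16007}{11}\right) = \frac{384168}{11}$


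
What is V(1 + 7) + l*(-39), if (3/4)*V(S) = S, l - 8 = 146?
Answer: -17986/3 ≈ -5995.3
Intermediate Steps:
l = 154 (l = 8 + 146 = 154)
V(S) = 4*S/3
V(1 + 7) + l*(-39) = 4*(1 + 7)/3 + 154*(-39) = (4/3)*8 - 6006 = 32/3 - 6006 = -17986/3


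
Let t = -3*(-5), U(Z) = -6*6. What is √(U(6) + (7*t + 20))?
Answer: √89 ≈ 9.4340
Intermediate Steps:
U(Z) = -36
t = 15
√(U(6) + (7*t + 20)) = √(-36 + (7*15 + 20)) = √(-36 + (105 + 20)) = √(-36 + 125) = √89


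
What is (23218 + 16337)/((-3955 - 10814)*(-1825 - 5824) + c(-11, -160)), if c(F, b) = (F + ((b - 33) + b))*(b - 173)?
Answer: 4395/12565477 ≈ 0.00034977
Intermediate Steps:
c(F, b) = (-173 + b)*(-33 + F + 2*b) (c(F, b) = (F + ((-33 + b) + b))*(-173 + b) = (F + (-33 + 2*b))*(-173 + b) = (-33 + F + 2*b)*(-173 + b) = (-173 + b)*(-33 + F + 2*b))
(23218 + 16337)/((-3955 - 10814)*(-1825 - 5824) + c(-11, -160)) = (23218 + 16337)/((-3955 - 10814)*(-1825 - 5824) + (5709 - 379*(-160) - 173*(-11) + 2*(-160)**2 - 11*(-160))) = 39555/(-14769*(-7649) + (5709 + 60640 + 1903 + 2*25600 + 1760)) = 39555/(112968081 + (5709 + 60640 + 1903 + 51200 + 1760)) = 39555/(112968081 + 121212) = 39555/113089293 = 39555*(1/113089293) = 4395/12565477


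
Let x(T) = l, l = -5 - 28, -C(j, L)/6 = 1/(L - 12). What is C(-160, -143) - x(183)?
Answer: 5121/155 ≈ 33.039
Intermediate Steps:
C(j, L) = -6/(-12 + L) (C(j, L) = -6/(L - 12) = -6/(-12 + L))
l = -33
x(T) = -33
C(-160, -143) - x(183) = -6/(-12 - 143) - 1*(-33) = -6/(-155) + 33 = -6*(-1/155) + 33 = 6/155 + 33 = 5121/155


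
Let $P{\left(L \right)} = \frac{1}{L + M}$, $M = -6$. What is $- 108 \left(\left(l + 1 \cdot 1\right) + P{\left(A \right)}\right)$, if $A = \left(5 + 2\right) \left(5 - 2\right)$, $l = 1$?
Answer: $- \frac{1116}{5} \approx -223.2$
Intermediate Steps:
$A = 21$ ($A = 7 \cdot 3 = 21$)
$P{\left(L \right)} = \frac{1}{-6 + L}$ ($P{\left(L \right)} = \frac{1}{L - 6} = \frac{1}{-6 + L}$)
$- 108 \left(\left(l + 1 \cdot 1\right) + P{\left(A \right)}\right) = - 108 \left(\left(1 + 1 \cdot 1\right) + \frac{1}{-6 + 21}\right) = - 108 \left(\left(1 + 1\right) + \frac{1}{15}\right) = - 108 \left(2 + \frac{1}{15}\right) = \left(-108\right) \frac{31}{15} = - \frac{1116}{5}$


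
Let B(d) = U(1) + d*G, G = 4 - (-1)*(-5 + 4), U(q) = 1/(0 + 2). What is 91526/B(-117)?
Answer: -183052/701 ≈ -261.13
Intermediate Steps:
U(q) = ½ (U(q) = 1/2 = ½)
G = 3 (G = 4 - (-1)*(-1) = 4 - 1*1 = 4 - 1 = 3)
B(d) = ½ + 3*d (B(d) = ½ + d*3 = ½ + 3*d)
91526/B(-117) = 91526/(½ + 3*(-117)) = 91526/(½ - 351) = 91526/(-701/2) = 91526*(-2/701) = -183052/701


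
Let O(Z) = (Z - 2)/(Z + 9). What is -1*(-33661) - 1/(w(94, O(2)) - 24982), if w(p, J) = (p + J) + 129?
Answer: 833412700/24759 ≈ 33661.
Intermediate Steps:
O(Z) = (-2 + Z)/(9 + Z)
w(p, J) = 129 + J + p (w(p, J) = (J + p) + 129 = 129 + J + p)
-1*(-33661) - 1/(w(94, O(2)) - 24982) = -1*(-33661) - 1/((129 + (-2 + 2)/(9 + 2) + 94) - 24982) = 33661 - 1/((129 + 0/11 + 94) - 24982) = 33661 - 1/((129 + (1/11)*0 + 94) - 24982) = 33661 - 1/((129 + 0 + 94) - 24982) = 33661 - 1/(223 - 24982) = 33661 - 1/(-24759) = 33661 - 1*(-1/24759) = 33661 + 1/24759 = 833412700/24759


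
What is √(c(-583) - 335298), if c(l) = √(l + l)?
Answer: √(-335298 + I*√1166) ≈ 0.029 + 579.05*I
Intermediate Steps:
c(l) = √2*√l (c(l) = √(2*l) = √2*√l)
√(c(-583) - 335298) = √(√2*√(-583) - 335298) = √(√2*(I*√583) - 335298) = √(I*√1166 - 335298) = √(-335298 + I*√1166)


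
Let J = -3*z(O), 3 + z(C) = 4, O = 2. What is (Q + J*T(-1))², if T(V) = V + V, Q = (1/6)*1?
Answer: 1369/36 ≈ 38.028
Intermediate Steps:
z(C) = 1 (z(C) = -3 + 4 = 1)
Q = ⅙ (Q = (1*(⅙))*1 = (⅙)*1 = ⅙ ≈ 0.16667)
T(V) = 2*V
J = -3 (J = -3*1 = -3)
(Q + J*T(-1))² = (⅙ - 6*(-1))² = (⅙ - 3*(-2))² = (⅙ + 6)² = (37/6)² = 1369/36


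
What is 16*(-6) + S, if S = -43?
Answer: -139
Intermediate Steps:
16*(-6) + S = 16*(-6) - 43 = -96 - 43 = -139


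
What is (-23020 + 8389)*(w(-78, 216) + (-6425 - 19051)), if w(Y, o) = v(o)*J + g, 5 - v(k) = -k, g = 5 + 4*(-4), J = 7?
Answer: 350266140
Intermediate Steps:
g = -11 (g = 5 - 16 = -11)
v(k) = 5 + k (v(k) = 5 - (-1)*k = 5 + k)
w(Y, o) = 24 + 7*o (w(Y, o) = (5 + o)*7 - 11 = (35 + 7*o) - 11 = 24 + 7*o)
(-23020 + 8389)*(w(-78, 216) + (-6425 - 19051)) = (-23020 + 8389)*((24 + 7*216) + (-6425 - 19051)) = -14631*((24 + 1512) - 25476) = -14631*(1536 - 25476) = -14631*(-23940) = 350266140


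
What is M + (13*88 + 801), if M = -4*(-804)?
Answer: 5161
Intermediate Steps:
M = 3216
M + (13*88 + 801) = 3216 + (13*88 + 801) = 3216 + (1144 + 801) = 3216 + 1945 = 5161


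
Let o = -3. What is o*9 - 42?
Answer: -69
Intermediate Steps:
o*9 - 42 = -3*9 - 42 = -27 - 42 = -69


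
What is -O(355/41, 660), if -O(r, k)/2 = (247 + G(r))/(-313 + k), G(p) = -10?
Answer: 474/347 ≈ 1.3660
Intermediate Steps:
O(r, k) = -474/(-313 + k) (O(r, k) = -2*(247 - 10)/(-313 + k) = -474/(-313 + k))
-O(355/41, 660) = -(-474)/(-313 + 660) = -(-474)/347 = -1*(-474/347) = 474/347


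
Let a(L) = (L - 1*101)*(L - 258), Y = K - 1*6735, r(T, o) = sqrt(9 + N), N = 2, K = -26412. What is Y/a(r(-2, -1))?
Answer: -864109143/678175070 - 11899773*sqrt(11)/678175070 ≈ -1.3324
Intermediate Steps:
r(T, o) = sqrt(11) (r(T, o) = sqrt(9 + 2) = sqrt(11))
Y = -33147 (Y = -26412 - 1*6735 = -26412 - 6735 = -33147)
a(L) = (-258 + L)*(-101 + L) (a(L) = (L - 101)*(-258 + L) = (-101 + L)*(-258 + L) = (-258 + L)*(-101 + L))
Y/a(r(-2, -1)) = -33147/(26058 + (sqrt(11))**2 - 359*sqrt(11)) = -33147/(26058 + 11 - 359*sqrt(11)) = -33147/(26069 - 359*sqrt(11))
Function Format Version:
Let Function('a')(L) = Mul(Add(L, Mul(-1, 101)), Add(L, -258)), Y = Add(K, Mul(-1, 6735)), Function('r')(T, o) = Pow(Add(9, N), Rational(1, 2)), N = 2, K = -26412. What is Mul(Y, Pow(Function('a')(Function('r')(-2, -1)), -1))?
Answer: Add(Rational(-864109143, 678175070), Mul(Rational(-11899773, 678175070), Pow(11, Rational(1, 2)))) ≈ -1.3324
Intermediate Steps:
Function('r')(T, o) = Pow(11, Rational(1, 2)) (Function('r')(T, o) = Pow(Add(9, 2), Rational(1, 2)) = Pow(11, Rational(1, 2)))
Y = -33147 (Y = Add(-26412, Mul(-1, 6735)) = Add(-26412, -6735) = -33147)
Function('a')(L) = Mul(Add(-258, L), Add(-101, L)) (Function('a')(L) = Mul(Add(L, -101), Add(-258, L)) = Mul(Add(-101, L), Add(-258, L)) = Mul(Add(-258, L), Add(-101, L)))
Mul(Y, Pow(Function('a')(Function('r')(-2, -1)), -1)) = Mul(-33147, Pow(Add(26058, Pow(Pow(11, Rational(1, 2)), 2), Mul(-359, Pow(11, Rational(1, 2)))), -1)) = Mul(-33147, Pow(Add(26058, 11, Mul(-359, Pow(11, Rational(1, 2)))), -1)) = Mul(-33147, Pow(Add(26069, Mul(-359, Pow(11, Rational(1, 2)))), -1))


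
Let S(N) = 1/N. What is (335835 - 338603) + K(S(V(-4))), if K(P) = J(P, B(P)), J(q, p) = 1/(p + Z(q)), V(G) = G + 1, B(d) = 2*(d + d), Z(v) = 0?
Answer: -11075/4 ≈ -2768.8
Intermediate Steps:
B(d) = 4*d (B(d) = 2*(2*d) = 4*d)
V(G) = 1 + G
J(q, p) = 1/p (J(q, p) = 1/(p + 0) = 1/p)
K(P) = 1/(4*P)
(335835 - 338603) + K(S(V(-4))) = (335835 - 338603) + 1/(4*(1/(1 - 4))) = -2768 + 1/(4*(1/(-3))) = -2768 + 1/(4*(-1/3)) = -2768 + (1/4)*(-3) = -2768 - 3/4 = -11075/4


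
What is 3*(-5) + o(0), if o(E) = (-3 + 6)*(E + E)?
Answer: -15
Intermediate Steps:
o(E) = 6*E (o(E) = 3*(2*E) = 6*E)
3*(-5) + o(0) = 3*(-5) + 6*0 = -15 + 0 = -15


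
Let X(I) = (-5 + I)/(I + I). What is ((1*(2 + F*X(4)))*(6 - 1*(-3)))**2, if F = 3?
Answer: 13689/64 ≈ 213.89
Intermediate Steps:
X(I) = (-5 + I)/(2*I) (X(I) = (-5 + I)/((2*I)) = (-5 + I)*(1/(2*I)) = (-5 + I)/(2*I))
((1*(2 + F*X(4)))*(6 - 1*(-3)))**2 = ((1*(2 + 3*((1/2)*(-5 + 4)/4)))*(6 - 1*(-3)))**2 = ((1*(2 + 3*((1/2)*(1/4)*(-1))))*(6 + 3))**2 = ((1*(2 + 3*(-1/8)))*9)**2 = ((1*(2 - 3/8))*9)**2 = ((1*(13/8))*9)**2 = ((13/8)*9)**2 = (117/8)**2 = 13689/64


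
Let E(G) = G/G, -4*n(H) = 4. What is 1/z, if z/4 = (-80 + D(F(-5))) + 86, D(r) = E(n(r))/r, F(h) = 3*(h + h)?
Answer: 15/358 ≈ 0.041899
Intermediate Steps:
n(H) = -1 (n(H) = -¼*4 = -1)
E(G) = 1
F(h) = 6*h (F(h) = 3*(2*h) = 6*h)
D(r) = 1/r
z = 358/15 (z = 4*((-80 + 1/(6*(-5))) + 86) = 4*((-80 + 1/(-30)) + 86) = 4*((-80 - 1/30) + 86) = 4*(-2401/30 + 86) = 4*(179/30) = 358/15 ≈ 23.867)
1/z = 1/(358/15) = 15/358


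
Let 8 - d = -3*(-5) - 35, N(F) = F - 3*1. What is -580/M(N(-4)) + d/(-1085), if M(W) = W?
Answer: 89872/1085 ≈ 82.831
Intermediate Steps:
N(F) = -3 + F (N(F) = F - 3 = -3 + F)
d = 28 (d = 8 - (-3*(-5) - 35) = 8 - (15 - 35) = 8 - 1*(-20) = 8 + 20 = 28)
-580/M(N(-4)) + d/(-1085) = -580/(-3 - 4) + 28/(-1085) = -580/(-7) + 28*(-1/1085) = -580*(-⅐) - 4/155 = 580/7 - 4/155 = 89872/1085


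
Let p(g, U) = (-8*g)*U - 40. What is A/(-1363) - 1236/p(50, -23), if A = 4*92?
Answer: -1263887/3121270 ≈ -0.40493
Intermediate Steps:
p(g, U) = -40 - 8*U*g (p(g, U) = -8*U*g - 40 = -40 - 8*U*g)
A = 368
A/(-1363) - 1236/p(50, -23) = 368/(-1363) - 1236/(-40 - 8*(-23)*50) = 368*(-1/1363) - 1236/(-40 + 9200) = -368/1363 - 1236/9160 = -368/1363 - 1236*1/9160 = -368/1363 - 309/2290 = -1263887/3121270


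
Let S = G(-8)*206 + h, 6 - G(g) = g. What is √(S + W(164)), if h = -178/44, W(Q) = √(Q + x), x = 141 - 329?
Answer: √(1393898 + 968*I*√6)/22 ≈ 53.665 + 0.045644*I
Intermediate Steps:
x = -188
G(g) = 6 - g
W(Q) = √(-188 + Q) (W(Q) = √(Q - 188) = √(-188 + Q))
h = -89/22 (h = -178*1/44 = -89/22 ≈ -4.0455)
S = 63359/22 (S = (6 - 1*(-8))*206 - 89/22 = (6 + 8)*206 - 89/22 = 14*206 - 89/22 = 2884 - 89/22 = 63359/22 ≈ 2880.0)
√(S + W(164)) = √(63359/22 + √(-188 + 164)) = √(63359/22 + √(-24)) = √(63359/22 + 2*I*√6)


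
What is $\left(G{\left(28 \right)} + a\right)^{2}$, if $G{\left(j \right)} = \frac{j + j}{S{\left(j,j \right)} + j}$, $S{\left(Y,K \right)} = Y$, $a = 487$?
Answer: $238144$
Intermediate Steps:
$G{\left(j \right)} = 1$ ($G{\left(j \right)} = \frac{j + j}{j + j} = \frac{2 j}{2 j} = 2 j \frac{1}{2 j} = 1$)
$\left(G{\left(28 \right)} + a\right)^{2} = \left(1 + 487\right)^{2} = 488^{2} = 238144$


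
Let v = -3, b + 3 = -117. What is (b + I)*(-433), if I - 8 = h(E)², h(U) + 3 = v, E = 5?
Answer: 32908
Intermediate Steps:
b = -120 (b = -3 - 117 = -120)
h(U) = -6 (h(U) = -3 - 3 = -6)
I = 44 (I = 8 + (-6)² = 8 + 36 = 44)
(b + I)*(-433) = (-120 + 44)*(-433) = -76*(-433) = 32908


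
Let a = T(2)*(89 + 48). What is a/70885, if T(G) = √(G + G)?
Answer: 274/70885 ≈ 0.0038654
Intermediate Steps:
T(G) = √2*√G (T(G) = √(2*G) = √2*√G)
a = 274 (a = (√2*√2)*(89 + 48) = 2*137 = 274)
a/70885 = 274/70885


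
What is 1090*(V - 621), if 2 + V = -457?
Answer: -1177200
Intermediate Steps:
V = -459 (V = -2 - 457 = -459)
1090*(V - 621) = 1090*(-459 - 621) = 1090*(-1080) = -1177200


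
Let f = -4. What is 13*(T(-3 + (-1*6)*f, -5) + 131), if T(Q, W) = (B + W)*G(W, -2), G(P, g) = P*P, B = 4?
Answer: 1378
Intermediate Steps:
G(P, g) = P²
T(Q, W) = W²*(4 + W) (T(Q, W) = (4 + W)*W² = W²*(4 + W))
13*(T(-3 + (-1*6)*f, -5) + 131) = 13*((-5)²*(4 - 5) + 131) = 13*(25*(-1) + 131) = 13*(-25 + 131) = 13*106 = 1378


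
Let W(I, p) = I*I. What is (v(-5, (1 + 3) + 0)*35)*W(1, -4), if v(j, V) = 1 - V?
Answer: -105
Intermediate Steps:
W(I, p) = I²
(v(-5, (1 + 3) + 0)*35)*W(1, -4) = ((1 - ((1 + 3) + 0))*35)*1² = ((1 - (4 + 0))*35)*1 = ((1 - 1*4)*35)*1 = ((1 - 4)*35)*1 = -3*35*1 = -105*1 = -105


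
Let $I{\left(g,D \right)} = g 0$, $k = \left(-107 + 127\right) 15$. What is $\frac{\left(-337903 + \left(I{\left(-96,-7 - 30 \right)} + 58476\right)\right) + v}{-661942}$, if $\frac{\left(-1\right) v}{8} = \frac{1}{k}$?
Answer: $\frac{20957027}{49645650} \approx 0.42213$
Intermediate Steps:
$k = 300$ ($k = 20 \cdot 15 = 300$)
$I{\left(g,D \right)} = 0$
$v = - \frac{2}{75}$ ($v = - \frac{8}{300} = \left(-8\right) \frac{1}{300} = - \frac{2}{75} \approx -0.026667$)
$\frac{\left(-337903 + \left(I{\left(-96,-7 - 30 \right)} + 58476\right)\right) + v}{-661942} = \frac{\left(-337903 + \left(0 + 58476\right)\right) - \frac{2}{75}}{-661942} = \left(\left(-337903 + 58476\right) - \frac{2}{75}\right) \left(- \frac{1}{661942}\right) = \left(-279427 - \frac{2}{75}\right) \left(- \frac{1}{661942}\right) = \left(- \frac{20957027}{75}\right) \left(- \frac{1}{661942}\right) = \frac{20957027}{49645650}$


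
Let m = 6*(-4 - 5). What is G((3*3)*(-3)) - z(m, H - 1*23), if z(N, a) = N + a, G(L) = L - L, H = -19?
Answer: 96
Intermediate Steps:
m = -54 (m = 6*(-9) = -54)
G(L) = 0
G((3*3)*(-3)) - z(m, H - 1*23) = 0 - (-54 + (-19 - 1*23)) = 0 - (-54 + (-19 - 23)) = 0 - (-54 - 42) = 0 - 1*(-96) = 0 + 96 = 96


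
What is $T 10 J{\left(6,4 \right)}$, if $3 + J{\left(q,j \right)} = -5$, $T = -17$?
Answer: $1360$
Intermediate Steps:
$J{\left(q,j \right)} = -8$ ($J{\left(q,j \right)} = -3 - 5 = -8$)
$T 10 J{\left(6,4 \right)} = \left(-17\right) 10 \left(-8\right) = \left(-170\right) \left(-8\right) = 1360$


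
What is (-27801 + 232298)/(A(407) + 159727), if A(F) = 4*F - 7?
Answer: 10763/8492 ≈ 1.2674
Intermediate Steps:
A(F) = -7 + 4*F
(-27801 + 232298)/(A(407) + 159727) = (-27801 + 232298)/((-7 + 4*407) + 159727) = 204497/((-7 + 1628) + 159727) = 204497/(1621 + 159727) = 204497/161348 = 204497*(1/161348) = 10763/8492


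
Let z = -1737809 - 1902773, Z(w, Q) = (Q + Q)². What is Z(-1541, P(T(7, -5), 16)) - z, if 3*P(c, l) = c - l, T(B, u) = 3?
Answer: 32765914/9 ≈ 3.6407e+6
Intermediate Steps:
P(c, l) = -l/3 + c/3 (P(c, l) = (c - l)/3 = -l/3 + c/3)
Z(w, Q) = 4*Q² (Z(w, Q) = (2*Q)² = 4*Q²)
z = -3640582
Z(-1541, P(T(7, -5), 16)) - z = 4*(-⅓*16 + (⅓)*3)² - 1*(-3640582) = 4*(-16/3 + 1)² + 3640582 = 4*(-13/3)² + 3640582 = 4*(169/9) + 3640582 = 676/9 + 3640582 = 32765914/9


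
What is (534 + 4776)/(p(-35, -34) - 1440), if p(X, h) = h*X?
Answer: -531/25 ≈ -21.240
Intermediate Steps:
p(X, h) = X*h
(534 + 4776)/(p(-35, -34) - 1440) = (534 + 4776)/(-35*(-34) - 1440) = 5310/(1190 - 1440) = 5310/(-250) = 5310*(-1/250) = -531/25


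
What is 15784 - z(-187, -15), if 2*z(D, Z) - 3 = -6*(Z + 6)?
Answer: 31511/2 ≈ 15756.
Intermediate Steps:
z(D, Z) = -33/2 - 3*Z (z(D, Z) = 3/2 + (-6*(Z + 6))/2 = 3/2 + (-6*(6 + Z))/2 = 3/2 + (-36 - 6*Z)/2 = 3/2 + (-18 - 3*Z) = -33/2 - 3*Z)
15784 - z(-187, -15) = 15784 - (-33/2 - 3*(-15)) = 15784 - (-33/2 + 45) = 15784 - 1*57/2 = 15784 - 57/2 = 31511/2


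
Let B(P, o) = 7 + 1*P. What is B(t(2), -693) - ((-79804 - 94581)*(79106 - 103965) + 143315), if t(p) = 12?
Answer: -4335180011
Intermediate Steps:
B(P, o) = 7 + P
B(t(2), -693) - ((-79804 - 94581)*(79106 - 103965) + 143315) = (7 + 12) - ((-79804 - 94581)*(79106 - 103965) + 143315) = 19 - (-174385*(-24859) + 143315) = 19 - (4335036715 + 143315) = 19 - 1*4335180030 = 19 - 4335180030 = -4335180011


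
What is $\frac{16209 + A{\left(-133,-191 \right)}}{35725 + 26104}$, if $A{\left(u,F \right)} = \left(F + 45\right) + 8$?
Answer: $\frac{16071}{61829} \approx 0.25993$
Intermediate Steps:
$A{\left(u,F \right)} = 53 + F$ ($A{\left(u,F \right)} = \left(45 + F\right) + 8 = 53 + F$)
$\frac{16209 + A{\left(-133,-191 \right)}}{35725 + 26104} = \frac{16209 + \left(53 - 191\right)}{35725 + 26104} = \frac{16209 - 138}{61829} = 16071 \cdot \frac{1}{61829} = \frac{16071}{61829}$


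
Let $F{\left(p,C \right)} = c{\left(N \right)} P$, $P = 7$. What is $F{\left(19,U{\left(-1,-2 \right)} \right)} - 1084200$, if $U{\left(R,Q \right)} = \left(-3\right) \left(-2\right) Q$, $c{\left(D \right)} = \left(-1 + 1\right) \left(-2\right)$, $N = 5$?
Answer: $-1084200$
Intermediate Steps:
$c{\left(D \right)} = 0$ ($c{\left(D \right)} = 0 \left(-2\right) = 0$)
$U{\left(R,Q \right)} = 6 Q$
$F{\left(p,C \right)} = 0$ ($F{\left(p,C \right)} = 0 \cdot 7 = 0$)
$F{\left(19,U{\left(-1,-2 \right)} \right)} - 1084200 = 0 - 1084200 = -1084200$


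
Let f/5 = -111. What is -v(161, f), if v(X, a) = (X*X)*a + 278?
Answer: 14385877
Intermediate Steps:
f = -555 (f = 5*(-111) = -555)
v(X, a) = 278 + a*X² (v(X, a) = X²*a + 278 = a*X² + 278 = 278 + a*X²)
-v(161, f) = -(278 - 555*161²) = -(278 - 555*25921) = -(278 - 14386155) = -1*(-14385877) = 14385877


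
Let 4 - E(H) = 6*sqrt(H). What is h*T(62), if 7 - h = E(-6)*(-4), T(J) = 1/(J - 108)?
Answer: -1/2 + 12*I*sqrt(6)/23 ≈ -0.5 + 1.278*I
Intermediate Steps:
E(H) = 4 - 6*sqrt(H)
T(J) = 1/(-108 + J)
h = 23 - 24*I*sqrt(6) (h = 7 - (4 - 6*I*sqrt(6))*(-4) = 7 - (-16 + 24*I*sqrt(6)) = 7 + (16 - 24*I*sqrt(6)) = 23 - 24*I*sqrt(6) ≈ 23.0 - 58.788*I)
h*T(62) = (23 - 24*I*sqrt(6))/(-108 + 62) = (23 - 24*I*sqrt(6))/(-46) = (23 - 24*I*sqrt(6))*(-1/46) = -1/2 + 12*I*sqrt(6)/23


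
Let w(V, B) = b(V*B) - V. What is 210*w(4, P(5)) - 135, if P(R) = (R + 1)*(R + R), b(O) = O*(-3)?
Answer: -152175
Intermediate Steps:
b(O) = -3*O
P(R) = 2*R*(1 + R) (P(R) = (1 + R)*(2*R) = 2*R*(1 + R))
w(V, B) = -V - 3*B*V (w(V, B) = -3*V*B - V = -3*B*V - V = -V - 3*B*V)
210*w(4, P(5)) - 135 = 210*(4*(-1 - 6*5*(1 + 5))) - 135 = 210*(4*(-1 - 6*5*6)) - 135 = 210*(4*(-1 - 3*60)) - 135 = 210*(4*(-1 - 180)) - 135 = 210*(4*(-181)) - 135 = 210*(-724) - 135 = -152040 - 135 = -152175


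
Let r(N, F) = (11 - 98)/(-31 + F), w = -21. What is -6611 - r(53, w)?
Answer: -343859/52 ≈ -6612.7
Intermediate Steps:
r(N, F) = -87/(-31 + F)
-6611 - r(53, w) = -6611 - (-87)/(-31 - 21) = -6611 - (-87)/(-52) = -6611 - (-87)*(-1)/52 = -6611 - 1*87/52 = -6611 - 87/52 = -343859/52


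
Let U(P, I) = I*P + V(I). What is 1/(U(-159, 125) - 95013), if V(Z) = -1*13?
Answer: -1/114901 ≈ -8.7032e-6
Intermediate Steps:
V(Z) = -13
U(P, I) = -13 + I*P (U(P, I) = I*P - 13 = -13 + I*P)
1/(U(-159, 125) - 95013) = 1/((-13 + 125*(-159)) - 95013) = 1/((-13 - 19875) - 95013) = 1/(-19888 - 95013) = 1/(-114901) = -1/114901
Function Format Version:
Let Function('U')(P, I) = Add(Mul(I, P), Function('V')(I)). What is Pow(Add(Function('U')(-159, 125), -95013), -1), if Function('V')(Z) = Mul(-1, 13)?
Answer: Rational(-1, 114901) ≈ -8.7032e-6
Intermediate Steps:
Function('V')(Z) = -13
Function('U')(P, I) = Add(-13, Mul(I, P)) (Function('U')(P, I) = Add(Mul(I, P), -13) = Add(-13, Mul(I, P)))
Pow(Add(Function('U')(-159, 125), -95013), -1) = Pow(Add(Add(-13, Mul(125, -159)), -95013), -1) = Pow(Add(Add(-13, -19875), -95013), -1) = Pow(Add(-19888, -95013), -1) = Pow(-114901, -1) = Rational(-1, 114901)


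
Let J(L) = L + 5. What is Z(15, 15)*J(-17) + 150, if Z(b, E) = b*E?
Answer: -2550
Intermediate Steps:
J(L) = 5 + L
Z(b, E) = E*b
Z(15, 15)*J(-17) + 150 = (15*15)*(5 - 17) + 150 = 225*(-12) + 150 = -2700 + 150 = -2550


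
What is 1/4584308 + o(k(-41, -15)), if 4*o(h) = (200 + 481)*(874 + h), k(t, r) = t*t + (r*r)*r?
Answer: -639992318339/4584308 ≈ -1.3961e+5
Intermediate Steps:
k(t, r) = r**3 + t**2 (k(t, r) = t**2 + r**2*r = t**2 + r**3 = r**3 + t**2)
o(h) = 297597/2 + 681*h/4 (o(h) = ((200 + 481)*(874 + h))/4 = (681*(874 + h))/4 = (595194 + 681*h)/4 = 297597/2 + 681*h/4)
1/4584308 + o(k(-41, -15)) = 1/4584308 + (297597/2 + 681*((-15)**3 + (-41)**2)/4) = 1/4584308 + (297597/2 + 681*(-3375 + 1681)/4) = 1/4584308 + (297597/2 + (681/4)*(-1694)) = 1/4584308 + (297597/2 - 576807/2) = 1/4584308 - 139605 = -639992318339/4584308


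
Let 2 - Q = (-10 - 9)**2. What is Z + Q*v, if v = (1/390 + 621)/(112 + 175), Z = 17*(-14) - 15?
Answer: -115264859/111930 ≈ -1029.8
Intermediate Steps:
Z = -253 (Z = -238 - 15 = -253)
Q = -359 (Q = 2 - (-10 - 9)**2 = 2 - 1*(-19)**2 = 2 - 1*361 = 2 - 361 = -359)
v = 242191/111930 (v = (1/390 + 621)/287 = (242191/390)*(1/287) = 242191/111930 ≈ 2.1638)
Z + Q*v = -253 - 359*242191/111930 = -253 - 86946569/111930 = -115264859/111930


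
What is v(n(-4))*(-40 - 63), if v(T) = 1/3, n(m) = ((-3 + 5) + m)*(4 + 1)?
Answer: -103/3 ≈ -34.333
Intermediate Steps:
n(m) = 10 + 5*m (n(m) = (2 + m)*5 = 10 + 5*m)
v(T) = ⅓
v(n(-4))*(-40 - 63) = (-40 - 63)/3 = (⅓)*(-103) = -103/3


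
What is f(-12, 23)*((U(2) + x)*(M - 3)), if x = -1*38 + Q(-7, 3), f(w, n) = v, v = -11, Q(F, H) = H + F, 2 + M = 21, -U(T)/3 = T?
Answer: 8448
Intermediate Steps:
U(T) = -3*T
M = 19 (M = -2 + 21 = 19)
Q(F, H) = F + H
f(w, n) = -11
x = -42 (x = -1*38 + (-7 + 3) = -38 - 4 = -42)
f(-12, 23)*((U(2) + x)*(M - 3)) = -11*(-3*2 - 42)*(19 - 3) = -11*(-6 - 42)*16 = -(-528)*16 = -11*(-768) = 8448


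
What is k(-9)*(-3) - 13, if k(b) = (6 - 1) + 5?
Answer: -43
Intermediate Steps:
k(b) = 10 (k(b) = 5 + 5 = 10)
k(-9)*(-3) - 13 = 10*(-3) - 13 = -30 - 13 = -43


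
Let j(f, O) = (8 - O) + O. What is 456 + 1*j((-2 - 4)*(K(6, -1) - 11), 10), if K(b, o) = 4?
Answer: 464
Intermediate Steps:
j(f, O) = 8
456 + 1*j((-2 - 4)*(K(6, -1) - 11), 10) = 456 + 1*8 = 456 + 8 = 464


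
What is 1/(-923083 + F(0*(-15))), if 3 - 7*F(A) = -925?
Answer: -7/6460653 ≈ -1.0835e-6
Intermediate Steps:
F(A) = 928/7 (F(A) = 3/7 - ⅐*(-925) = 3/7 + 925/7 = 928/7)
1/(-923083 + F(0*(-15))) = 1/(-923083 + 928/7) = 1/(-6460653/7) = -7/6460653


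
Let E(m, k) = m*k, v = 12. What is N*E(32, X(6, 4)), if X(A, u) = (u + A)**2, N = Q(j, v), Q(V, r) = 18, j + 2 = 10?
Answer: 57600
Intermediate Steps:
j = 8 (j = -2 + 10 = 8)
N = 18
X(A, u) = (A + u)**2
E(m, k) = k*m
N*E(32, X(6, 4)) = 18*((6 + 4)**2*32) = 18*(10**2*32) = 18*(100*32) = 18*3200 = 57600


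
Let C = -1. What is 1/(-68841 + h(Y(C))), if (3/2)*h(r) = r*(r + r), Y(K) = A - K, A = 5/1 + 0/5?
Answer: -1/68793 ≈ -1.4536e-5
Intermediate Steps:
A = 5 (A = 5*1 + 0*(⅕) = 5 + 0 = 5)
Y(K) = 5 - K
h(r) = 4*r²/3 (h(r) = 2*(r*(r + r))/3 = 2*(r*(2*r))/3 = 2*(2*r²)/3 = 4*r²/3)
1/(-68841 + h(Y(C))) = 1/(-68841 + 4*(5 - 1*(-1))²/3) = 1/(-68841 + 4*(5 + 1)²/3) = 1/(-68841 + (4/3)*6²) = 1/(-68841 + (4/3)*36) = 1/(-68841 + 48) = 1/(-68793) = -1/68793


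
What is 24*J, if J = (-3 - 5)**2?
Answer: 1536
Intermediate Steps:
J = 64 (J = (-8)**2 = 64)
24*J = 24*64 = 1536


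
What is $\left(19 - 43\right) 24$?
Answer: $-576$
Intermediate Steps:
$\left(19 - 43\right) 24 = \left(-24\right) 24 = -576$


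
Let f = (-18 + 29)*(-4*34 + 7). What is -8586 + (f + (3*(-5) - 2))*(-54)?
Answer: 68958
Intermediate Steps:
f = -1419 (f = 11*(-136 + 7) = 11*(-129) = -1419)
-8586 + (f + (3*(-5) - 2))*(-54) = -8586 + (-1419 + (3*(-5) - 2))*(-54) = -8586 + (-1419 + (-15 - 2))*(-54) = -8586 + (-1419 - 17)*(-54) = -8586 - 1436*(-54) = -8586 + 77544 = 68958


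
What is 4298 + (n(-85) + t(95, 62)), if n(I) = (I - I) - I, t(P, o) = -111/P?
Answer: 416274/95 ≈ 4381.8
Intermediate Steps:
n(I) = -I (n(I) = 0 - I = -I)
4298 + (n(-85) + t(95, 62)) = 4298 + (-1*(-85) - 111/95) = 4298 + (85 - 111*1/95) = 4298 + (85 - 111/95) = 4298 + 7964/95 = 416274/95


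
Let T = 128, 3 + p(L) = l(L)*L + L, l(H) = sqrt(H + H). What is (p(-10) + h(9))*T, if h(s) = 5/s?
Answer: -14336/9 - 2560*I*sqrt(5) ≈ -1592.9 - 5724.3*I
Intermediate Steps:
l(H) = sqrt(2)*sqrt(H) (l(H) = sqrt(2*H) = sqrt(2)*sqrt(H))
p(L) = -3 + L + sqrt(2)*L**(3/2) (p(L) = -3 + ((sqrt(2)*sqrt(L))*L + L) = -3 + (sqrt(2)*L**(3/2) + L) = -3 + (L + sqrt(2)*L**(3/2)) = -3 + L + sqrt(2)*L**(3/2))
(p(-10) + h(9))*T = ((-3 - 10 + sqrt(2)*(-10)**(3/2)) + 5/9)*128 = ((-3 - 10 + sqrt(2)*(-10*I*sqrt(10))) + 5*(1/9))*128 = ((-3 - 10 - 20*I*sqrt(5)) + 5/9)*128 = ((-13 - 20*I*sqrt(5)) + 5/9)*128 = (-112/9 - 20*I*sqrt(5))*128 = -14336/9 - 2560*I*sqrt(5)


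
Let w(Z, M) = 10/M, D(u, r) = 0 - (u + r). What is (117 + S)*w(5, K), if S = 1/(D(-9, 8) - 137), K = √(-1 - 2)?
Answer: -79555*I*√3/204 ≈ -675.46*I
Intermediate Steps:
K = I*√3 (K = √(-3) = I*√3 ≈ 1.732*I)
D(u, r) = -r - u (D(u, r) = 0 - (r + u) = 0 + (-r - u) = -r - u)
S = -1/136 (S = 1/((-1*8 - 1*(-9)) - 137) = 1/((-8 + 9) - 137) = 1/(1 - 137) = 1/(-136) = -1/136 ≈ -0.0073529)
(117 + S)*w(5, K) = (117 - 1/136)*(10/((I*√3))) = 15911*(10*(-I*√3/3))/136 = 15911*(-10*I*√3/3)/136 = -79555*I*√3/204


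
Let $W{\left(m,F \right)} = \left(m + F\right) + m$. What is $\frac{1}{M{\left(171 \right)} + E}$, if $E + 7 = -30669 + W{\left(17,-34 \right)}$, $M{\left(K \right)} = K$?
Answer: $- \frac{1}{30505} \approx -3.2782 \cdot 10^{-5}$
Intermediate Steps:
$W{\left(m,F \right)} = F + 2 m$ ($W{\left(m,F \right)} = \left(F + m\right) + m = F + 2 m$)
$E = -30676$ ($E = -7 + \left(-30669 + \left(-34 + 2 \cdot 17\right)\right) = -7 + \left(-30669 + \left(-34 + 34\right)\right) = -7 + \left(-30669 + 0\right) = -7 - 30669 = -30676$)
$\frac{1}{M{\left(171 \right)} + E} = \frac{1}{171 - 30676} = \frac{1}{-30505} = - \frac{1}{30505}$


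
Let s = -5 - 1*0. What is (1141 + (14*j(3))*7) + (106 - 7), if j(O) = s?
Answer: 750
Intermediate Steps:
s = -5 (s = -5 + 0 = -5)
j(O) = -5
(1141 + (14*j(3))*7) + (106 - 7) = (1141 + (14*(-5))*7) + (106 - 7) = (1141 - 70*7) + (106 - 1*7) = (1141 - 490) + (106 - 7) = 651 + 99 = 750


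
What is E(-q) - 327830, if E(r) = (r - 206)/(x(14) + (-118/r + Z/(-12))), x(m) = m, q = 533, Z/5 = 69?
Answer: -10152958702/30975 ≈ -3.2778e+5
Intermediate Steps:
Z = 345 (Z = 5*69 = 345)
E(r) = (-206 + r)/(-59/4 - 118/r) (E(r) = (r - 206)/(14 + (-118/r + 345/(-12))) = (-206 + r)/(14 + (-118/r + 345*(-1/12))) = (-206 + r)/(14 + (-118/r - 115/4)) = (-206 + r)/(14 + (-115/4 - 118/r)) = (-206 + r)/(-59/4 - 118/r))
E(-q) - 327830 = 4*(-1*533)*(206 - (-1)*533)/(59*(8 - 1*533)) - 327830 = (4/59)*(-533)*(206 - 1*(-533))/(8 - 533) - 327830 = (4/59)*(-533)*(206 + 533)/(-525) - 327830 = (4/59)*(-533)*(-1/525)*739 - 327830 = 1575548/30975 - 327830 = -10152958702/30975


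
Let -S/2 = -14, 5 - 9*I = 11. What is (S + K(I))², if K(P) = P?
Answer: 6724/9 ≈ 747.11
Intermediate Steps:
I = -⅔ (I = 5/9 - ⅑*11 = 5/9 - 11/9 = -⅔ ≈ -0.66667)
S = 28 (S = -2*(-14) = 28)
(S + K(I))² = (28 - ⅔)² = (82/3)² = 6724/9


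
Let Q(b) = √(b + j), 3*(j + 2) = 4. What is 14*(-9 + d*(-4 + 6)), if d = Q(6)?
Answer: -126 + 112*√3/3 ≈ -61.337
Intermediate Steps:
j = -⅔ (j = -2 + (⅓)*4 = -2 + 4/3 = -⅔ ≈ -0.66667)
Q(b) = √(-⅔ + b) (Q(b) = √(b - ⅔) = √(-⅔ + b))
d = 4*√3/3 (d = √(-6 + 9*6)/3 = √(-6 + 54)/3 = √48/3 = (4*√3)/3 = 4*√3/3 ≈ 2.3094)
14*(-9 + d*(-4 + 6)) = 14*(-9 + (4*√3/3)*(-4 + 6)) = 14*(-9 + (4*√3/3)*2) = 14*(-9 + 8*√3/3) = -126 + 112*√3/3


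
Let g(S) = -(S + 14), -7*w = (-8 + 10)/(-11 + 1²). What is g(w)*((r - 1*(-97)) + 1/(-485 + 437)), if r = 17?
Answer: -2686261/1680 ≈ -1599.0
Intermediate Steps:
w = 1/35 (w = -(-8 + 10)/(7*(-11 + 1²)) = -2/(7*(-11 + 1)) = -2/(7*(-10)) = -2*(-1)/(7*10) = -⅐*(-⅕) = 1/35 ≈ 0.028571)
g(S) = -14 - S (g(S) = -(14 + S) = -14 - S)
g(w)*((r - 1*(-97)) + 1/(-485 + 437)) = (-14 - 1*1/35)*((17 - 1*(-97)) + 1/(-485 + 437)) = (-14 - 1/35)*((17 + 97) + 1/(-48)) = -491*(114 - 1/48)/35 = -491/35*5471/48 = -2686261/1680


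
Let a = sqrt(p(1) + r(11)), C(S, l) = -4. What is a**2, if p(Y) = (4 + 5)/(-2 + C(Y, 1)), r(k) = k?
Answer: 19/2 ≈ 9.5000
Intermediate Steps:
p(Y) = -3/2 (p(Y) = (4 + 5)/(-2 - 4) = 9/(-6) = 9*(-1/6) = -3/2)
a = sqrt(38)/2 (a = sqrt(-3/2 + 11) = sqrt(19/2) = sqrt(38)/2 ≈ 3.0822)
a**2 = (sqrt(38)/2)**2 = 19/2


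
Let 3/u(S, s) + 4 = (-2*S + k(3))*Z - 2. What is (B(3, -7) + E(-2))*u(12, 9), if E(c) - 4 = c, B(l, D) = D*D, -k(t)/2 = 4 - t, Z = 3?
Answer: -51/28 ≈ -1.8214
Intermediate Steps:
k(t) = -8 + 2*t (k(t) = -2*(4 - t) = -8 + 2*t)
B(l, D) = D²
E(c) = 4 + c
u(S, s) = 3/(-12 - 6*S) (u(S, s) = 3/(-4 + ((-2*S + (-8 + 2*3))*3 - 2)) = 3/(-4 + ((-2*S + (-8 + 6))*3 - 2)) = 3/(-4 + ((-2*S - 2)*3 - 2)) = 3/(-4 + ((-2 - 2*S)*3 - 2)) = 3/(-4 + ((-6 - 6*S) - 2)) = 3/(-4 + (-8 - 6*S)) = 3/(-12 - 6*S))
(B(3, -7) + E(-2))*u(12, 9) = ((-7)² + (4 - 2))*(-1/(4 + 2*12)) = (49 + 2)*(-1/(4 + 24)) = 51*(-1/28) = -51/28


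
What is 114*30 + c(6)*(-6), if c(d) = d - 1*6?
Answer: 3420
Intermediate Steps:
c(d) = -6 + d (c(d) = d - 6 = -6 + d)
114*30 + c(6)*(-6) = 114*30 + (-6 + 6)*(-6) = 3420 + 0*(-6) = 3420 + 0 = 3420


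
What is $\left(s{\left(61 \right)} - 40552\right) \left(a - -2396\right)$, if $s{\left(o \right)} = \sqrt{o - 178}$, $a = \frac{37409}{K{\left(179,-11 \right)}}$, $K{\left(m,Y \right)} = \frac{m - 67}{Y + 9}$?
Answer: $- \frac{490511923}{7} + \frac{290301 i \sqrt{13}}{56} \approx -7.0073 \cdot 10^{7} + 18691.0 i$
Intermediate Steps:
$K{\left(m,Y \right)} = \frac{-67 + m}{9 + Y}$
$a = - \frac{37409}{56}$ ($a = \frac{37409}{\frac{1}{9 - 11} \left(-67 + 179\right)} = \frac{37409}{\frac{1}{-2} \cdot 112} = \frac{37409}{\left(- \frac{1}{2}\right) 112} = \frac{37409}{-56} = 37409 \left(- \frac{1}{56}\right) = - \frac{37409}{56} \approx -668.02$)
$s{\left(o \right)} = \sqrt{-178 + o}$
$\left(s{\left(61 \right)} - 40552\right) \left(a - -2396\right) = \left(\sqrt{-178 + 61} - 40552\right) \left(- \frac{37409}{56} - -2396\right) = \left(\sqrt{-117} - 40552\right) \left(- \frac{37409}{56} + \left(2444 - 48\right)\right) = \left(3 i \sqrt{13} - 40552\right) \left(- \frac{37409}{56} + 2396\right) = \left(-40552 + 3 i \sqrt{13}\right) \frac{96767}{56} = - \frac{490511923}{7} + \frac{290301 i \sqrt{13}}{56}$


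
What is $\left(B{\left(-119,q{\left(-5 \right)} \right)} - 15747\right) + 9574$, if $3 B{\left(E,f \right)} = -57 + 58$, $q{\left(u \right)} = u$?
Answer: $- \frac{18518}{3} \approx -6172.7$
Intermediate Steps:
$B{\left(E,f \right)} = \frac{1}{3}$ ($B{\left(E,f \right)} = \frac{-57 + 58}{3} = \frac{1}{3} \cdot 1 = \frac{1}{3}$)
$\left(B{\left(-119,q{\left(-5 \right)} \right)} - 15747\right) + 9574 = \left(\frac{1}{3} - 15747\right) + 9574 = - \frac{47240}{3} + 9574 = - \frac{18518}{3}$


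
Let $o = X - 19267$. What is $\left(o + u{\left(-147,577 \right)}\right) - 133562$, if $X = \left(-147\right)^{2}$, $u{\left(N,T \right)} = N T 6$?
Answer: $-640134$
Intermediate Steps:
$u{\left(N,T \right)} = 6 N T$
$X = 21609$
$o = 2342$ ($o = 21609 - 19267 = 2342$)
$\left(o + u{\left(-147,577 \right)}\right) - 133562 = \left(2342 + 6 \left(-147\right) 577\right) - 133562 = \left(2342 - 508914\right) - 133562 = -506572 - 133562 = -640134$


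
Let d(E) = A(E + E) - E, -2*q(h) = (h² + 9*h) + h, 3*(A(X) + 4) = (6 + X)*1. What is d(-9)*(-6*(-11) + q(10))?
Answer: -34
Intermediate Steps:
A(X) = -2 + X/3 (A(X) = -4 + ((6 + X)*1)/3 = -4 + (6 + X)/3 = -4 + (2 + X/3) = -2 + X/3)
q(h) = -5*h - h²/2 (q(h) = -((h² + 9*h) + h)/2 = -(h² + 10*h)/2 = -5*h - h²/2)
d(E) = -2 - E/3 (d(E) = (-2 + (E + E)/3) - E = (-2 + (2*E)/3) - E = (-2 + 2*E/3) - E = -2 - E/3)
d(-9)*(-6*(-11) + q(10)) = (-2 - ⅓*(-9))*(-6*(-11) - ½*10*(10 + 10)) = (-2 + 3)*(66 - ½*10*20) = 1*(66 - 100) = 1*(-34) = -34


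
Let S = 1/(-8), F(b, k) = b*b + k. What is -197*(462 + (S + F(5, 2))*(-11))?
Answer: -262207/8 ≈ -32776.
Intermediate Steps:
F(b, k) = k + b² (F(b, k) = b² + k = k + b²)
S = -⅛ ≈ -0.12500
-197*(462 + (S + F(5, 2))*(-11)) = -197*(462 + (-⅛ + (2 + 5²))*(-11)) = -197*(462 + (-⅛ + (2 + 25))*(-11)) = -197*(462 + (-⅛ + 27)*(-11)) = -197*(462 + (215/8)*(-11)) = -197*(462 - 2365/8) = -197*1331/8 = -262207/8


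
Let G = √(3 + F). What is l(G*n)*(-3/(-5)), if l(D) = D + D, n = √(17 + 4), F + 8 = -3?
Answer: 12*I*√42/5 ≈ 15.554*I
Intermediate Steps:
F = -11 (F = -8 - 3 = -11)
n = √21 ≈ 4.5826
G = 2*I*√2 (G = √(3 - 11) = √(-8) = 2*I*√2 ≈ 2.8284*I)
l(D) = 2*D
l(G*n)*(-3/(-5)) = (2*((2*I*√2)*√21))*(-3/(-5)) = (2*(2*I*√42))*(-3*(-⅕)) = (4*I*√42)*(⅗) = 12*I*√42/5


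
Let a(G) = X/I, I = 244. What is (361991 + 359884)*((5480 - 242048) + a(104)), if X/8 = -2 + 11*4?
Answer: -10417063387500/61 ≈ -1.7077e+11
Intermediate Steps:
X = 336 (X = 8*(-2 + 11*4) = 8*(-2 + 44) = 8*42 = 336)
a(G) = 84/61 (a(G) = 336/244 = 336*(1/244) = 84/61)
(361991 + 359884)*((5480 - 242048) + a(104)) = (361991 + 359884)*((5480 - 242048) + 84/61) = 721875*(-236568 + 84/61) = 721875*(-14430564/61) = -10417063387500/61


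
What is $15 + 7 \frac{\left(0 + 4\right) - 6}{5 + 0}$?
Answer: $\frac{61}{5} \approx 12.2$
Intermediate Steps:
$15 + 7 \frac{\left(0 + 4\right) - 6}{5 + 0} = 15 + 7 \frac{4 - 6}{5} = 15 + 7 \left(\left(-2\right) \frac{1}{5}\right) = 15 + 7 \left(- \frac{2}{5}\right) = 15 - \frac{14}{5} = \frac{61}{5}$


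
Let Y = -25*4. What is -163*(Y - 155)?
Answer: 41565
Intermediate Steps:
Y = -100
-163*(Y - 155) = -163*(-100 - 155) = -163*(-255) = 41565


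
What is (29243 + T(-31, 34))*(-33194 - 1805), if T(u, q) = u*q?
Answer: -986586811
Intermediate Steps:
T(u, q) = q*u
(29243 + T(-31, 34))*(-33194 - 1805) = (29243 + 34*(-31))*(-33194 - 1805) = (29243 - 1054)*(-34999) = 28189*(-34999) = -986586811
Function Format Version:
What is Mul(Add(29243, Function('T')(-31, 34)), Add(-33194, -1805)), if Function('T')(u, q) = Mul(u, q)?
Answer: -986586811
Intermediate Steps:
Function('T')(u, q) = Mul(q, u)
Mul(Add(29243, Function('T')(-31, 34)), Add(-33194, -1805)) = Mul(Add(29243, Mul(34, -31)), Add(-33194, -1805)) = Mul(Add(29243, -1054), -34999) = Mul(28189, -34999) = -986586811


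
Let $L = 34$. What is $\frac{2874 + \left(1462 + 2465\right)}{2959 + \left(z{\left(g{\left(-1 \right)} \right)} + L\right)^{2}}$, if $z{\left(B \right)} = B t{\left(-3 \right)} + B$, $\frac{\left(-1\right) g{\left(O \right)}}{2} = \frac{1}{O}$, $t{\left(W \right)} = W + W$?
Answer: $\frac{6801}{3535} \approx 1.9239$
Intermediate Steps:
$t{\left(W \right)} = 2 W$
$g{\left(O \right)} = - \frac{2}{O}$
$z{\left(B \right)} = - 5 B$ ($z{\left(B \right)} = B 2 \left(-3\right) + B = B \left(-6\right) + B = - 6 B + B = - 5 B$)
$\frac{2874 + \left(1462 + 2465\right)}{2959 + \left(z{\left(g{\left(-1 \right)} \right)} + L\right)^{2}} = \frac{2874 + \left(1462 + 2465\right)}{2959 + \left(- 5 \left(- \frac{2}{-1}\right) + 34\right)^{2}} = \frac{2874 + 3927}{2959 + \left(- 5 \left(\left(-2\right) \left(-1\right)\right) + 34\right)^{2}} = \frac{6801}{2959 + \left(\left(-5\right) 2 + 34\right)^{2}} = \frac{6801}{2959 + \left(-10 + 34\right)^{2}} = \frac{6801}{2959 + 24^{2}} = \frac{6801}{2959 + 576} = \frac{6801}{3535}$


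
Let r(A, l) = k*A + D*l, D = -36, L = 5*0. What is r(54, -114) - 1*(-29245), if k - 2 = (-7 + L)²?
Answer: 36103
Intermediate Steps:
L = 0
k = 51 (k = 2 + (-7 + 0)² = 2 + (-7)² = 2 + 49 = 51)
r(A, l) = -36*l + 51*A (r(A, l) = 51*A - 36*l = -36*l + 51*A)
r(54, -114) - 1*(-29245) = (-36*(-114) + 51*54) - 1*(-29245) = (4104 + 2754) + 29245 = 6858 + 29245 = 36103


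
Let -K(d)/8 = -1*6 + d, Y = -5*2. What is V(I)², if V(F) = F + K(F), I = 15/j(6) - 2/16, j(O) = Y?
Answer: 225625/64 ≈ 3525.4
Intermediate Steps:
Y = -10
j(O) = -10
K(d) = 48 - 8*d (K(d) = -8*(-1*6 + d) = -8*(-6 + d) = 48 - 8*d)
I = -13/8 (I = 15/(-10) - 2/16 = 15*(-⅒) - 2*1/16 = -3/2 - ⅛ = -13/8 ≈ -1.6250)
V(F) = 48 - 7*F (V(F) = F + (48 - 8*F) = 48 - 7*F)
V(I)² = (48 - 7*(-13/8))² = (48 + 91/8)² = (475/8)² = 225625/64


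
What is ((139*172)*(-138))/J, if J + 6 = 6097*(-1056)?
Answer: 549884/1073073 ≈ 0.51244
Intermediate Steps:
J = -6438438 (J = -6 + 6097*(-1056) = -6 - 6438432 = -6438438)
((139*172)*(-138))/J = ((139*172)*(-138))/(-6438438) = (23908*(-138))*(-1/6438438) = -3299304*(-1/6438438) = 549884/1073073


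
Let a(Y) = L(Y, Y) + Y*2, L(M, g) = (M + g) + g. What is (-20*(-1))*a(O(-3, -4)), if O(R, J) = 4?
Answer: 400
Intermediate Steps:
L(M, g) = M + 2*g
a(Y) = 5*Y (a(Y) = (Y + 2*Y) + Y*2 = 3*Y + 2*Y = 5*Y)
(-20*(-1))*a(O(-3, -4)) = (-20*(-1))*(5*4) = 20*20 = 400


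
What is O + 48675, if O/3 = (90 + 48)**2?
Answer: 105807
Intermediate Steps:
O = 57132 (O = 3*(90 + 48)**2 = 3*138**2 = 3*19044 = 57132)
O + 48675 = 57132 + 48675 = 105807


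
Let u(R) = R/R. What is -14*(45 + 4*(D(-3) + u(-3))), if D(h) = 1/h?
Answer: -2002/3 ≈ -667.33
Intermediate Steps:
u(R) = 1
-14*(45 + 4*(D(-3) + u(-3))) = -14*(45 + 4*(1/(-3) + 1)) = -14*(45 + 4*(-⅓ + 1)) = -14*(45 + 4*(⅔)) = -14*(45 + 8/3) = -14*143/3 = -2002/3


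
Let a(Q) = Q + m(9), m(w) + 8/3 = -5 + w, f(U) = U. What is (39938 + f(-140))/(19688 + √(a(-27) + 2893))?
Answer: 51100632/25279205 - 19899*√25806/581421715 ≈ 2.0160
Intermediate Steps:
m(w) = -23/3 + w (m(w) = -8/3 + (-5 + w) = -23/3 + w)
a(Q) = 4/3 + Q (a(Q) = Q + (-23/3 + 9) = Q + 4/3 = 4/3 + Q)
(39938 + f(-140))/(19688 + √(a(-27) + 2893)) = (39938 - 140)/(19688 + √((4/3 - 27) + 2893)) = 39798/(19688 + √(-77/3 + 2893)) = 39798/(19688 + √(8602/3)) = 39798/(19688 + √25806/3)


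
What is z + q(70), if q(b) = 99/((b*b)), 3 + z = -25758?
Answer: -126228801/4900 ≈ -25761.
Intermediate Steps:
z = -25761 (z = -3 - 25758 = -25761)
q(b) = 99/b**2 (q(b) = 99/(b**2) = 99/b**2)
z + q(70) = -25761 + 99/70**2 = -25761 + 99*(1/4900) = -25761 + 99/4900 = -126228801/4900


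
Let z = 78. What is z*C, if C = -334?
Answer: -26052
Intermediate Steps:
z*C = 78*(-334) = -26052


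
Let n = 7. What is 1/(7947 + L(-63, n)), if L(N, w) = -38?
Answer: 1/7909 ≈ 0.00012644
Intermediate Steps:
1/(7947 + L(-63, n)) = 1/(7947 - 38) = 1/7909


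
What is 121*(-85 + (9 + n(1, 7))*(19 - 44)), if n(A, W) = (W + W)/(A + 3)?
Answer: -96195/2 ≈ -48098.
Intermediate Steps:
n(A, W) = 2*W/(3 + A) (n(A, W) = (2*W)/(3 + A) = 2*W/(3 + A))
121*(-85 + (9 + n(1, 7))*(19 - 44)) = 121*(-85 + (9 + 2*7/(3 + 1))*(19 - 44)) = 121*(-85 + (9 + 2*7/4)*(-25)) = 121*(-85 + (9 + 2*7*(¼))*(-25)) = 121*(-85 + (9 + 7/2)*(-25)) = 121*(-85 + (25/2)*(-25)) = 121*(-85 - 625/2) = 121*(-795/2) = -96195/2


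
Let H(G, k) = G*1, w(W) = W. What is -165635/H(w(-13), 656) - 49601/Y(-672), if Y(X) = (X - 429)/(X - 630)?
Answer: -219060797/4771 ≈ -45915.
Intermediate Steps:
H(G, k) = G
Y(X) = (-429 + X)/(-630 + X)
-165635/H(w(-13), 656) - 49601/Y(-672) = -165635/(-13) - 49601*(-630 - 672)/(-429 - 672) = -165635*(-1/13) - 49601/(-1101/(-1302)) = 165635/13 - 49601/((-1/1302*(-1101))) = 165635/13 - 49601/367/434 = 165635/13 - 49601*434/367 = 165635/13 - 21526834/367 = -219060797/4771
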